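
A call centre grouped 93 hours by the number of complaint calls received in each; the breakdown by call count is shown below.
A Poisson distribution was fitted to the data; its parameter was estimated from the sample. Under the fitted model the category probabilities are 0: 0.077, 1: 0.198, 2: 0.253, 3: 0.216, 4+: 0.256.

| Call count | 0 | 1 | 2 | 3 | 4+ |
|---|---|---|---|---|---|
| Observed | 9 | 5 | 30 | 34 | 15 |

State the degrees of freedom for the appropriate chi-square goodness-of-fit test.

3

There are k = 5 categories and 1 parameter estimated from the data, so df = 5 − 1 − 1 = 3.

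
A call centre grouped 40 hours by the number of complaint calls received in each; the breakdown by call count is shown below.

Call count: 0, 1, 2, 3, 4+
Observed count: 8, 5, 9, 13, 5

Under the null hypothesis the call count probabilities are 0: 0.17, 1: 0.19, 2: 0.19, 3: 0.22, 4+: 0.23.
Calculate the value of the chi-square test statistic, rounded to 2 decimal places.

5.28

Expected counts E_i = n·p_i: 40×0.17 = 6.8, 40×0.19 = 7.6, 40×0.19 = 7.6, 40×0.22 = 8.8, 40×0.23 = 9.2.
χ² = (8−6.8)²/6.8 + (5−7.6)²/7.6 + (9−7.6)²/7.6 + (13−8.8)²/8.8 + (5−9.2)²/9.2
   = 0.212 + 0.889 + 0.258 + 2.005 + 1.917
Sum = 5.28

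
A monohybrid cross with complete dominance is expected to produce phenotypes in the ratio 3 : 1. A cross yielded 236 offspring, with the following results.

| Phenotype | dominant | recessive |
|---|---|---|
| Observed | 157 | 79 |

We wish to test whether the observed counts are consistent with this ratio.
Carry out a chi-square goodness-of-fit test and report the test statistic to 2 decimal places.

9.04

Ratio total = 4. Expected counts: 236×3/4 = 177, 236×1/4 = 59.
cat            O        E   (O−E)²/E
dominant     157      177      2.260
recessive     79       59      6.780
Sum = 9.04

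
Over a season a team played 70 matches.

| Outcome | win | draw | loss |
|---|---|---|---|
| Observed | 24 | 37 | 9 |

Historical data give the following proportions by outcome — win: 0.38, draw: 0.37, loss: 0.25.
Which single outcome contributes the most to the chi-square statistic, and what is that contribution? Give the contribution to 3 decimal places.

draw, 4.757

Expected counts E_i = n·p_i: 70×0.38 = 26.6, 70×0.37 = 25.9, 70×0.25 = 17.5.
cat         O        E   (O−E)²/E
win        24     26.6     0.2541
draw       37     25.9     4.7571
loss        9     17.5     4.1286
The largest term is for draw: 4.757.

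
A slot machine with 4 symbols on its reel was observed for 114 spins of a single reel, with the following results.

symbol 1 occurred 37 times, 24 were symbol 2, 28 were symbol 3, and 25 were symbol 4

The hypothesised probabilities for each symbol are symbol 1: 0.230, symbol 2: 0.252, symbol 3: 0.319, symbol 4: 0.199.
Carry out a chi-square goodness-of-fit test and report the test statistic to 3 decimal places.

Expected counts E_i = n·p_i: 114×0.230 = 26.22, 114×0.252 = 28.728, 114×0.319 = 36.366, 114×0.199 = 22.686.
cat           O        E   (O−E)²/E
symbol 1     37    26.22     4.4321
symbol 2     24   28.728     0.7781
symbol 3     28   36.366     1.9246
symbol 4     25   22.686     0.2360
Sum = 7.371

7.371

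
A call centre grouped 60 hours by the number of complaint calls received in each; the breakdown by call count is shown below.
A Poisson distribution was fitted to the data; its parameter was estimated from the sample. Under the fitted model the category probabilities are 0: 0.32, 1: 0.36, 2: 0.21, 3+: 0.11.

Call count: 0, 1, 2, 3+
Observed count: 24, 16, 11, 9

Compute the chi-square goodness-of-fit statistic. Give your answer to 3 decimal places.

Expected counts E_i = n·p_i: 60×0.32 = 19.2, 60×0.36 = 21.6, 60×0.21 = 12.6, 60×0.11 = 6.6.
χ² = (24−19.2)²/19.2 + (16−21.6)²/21.6 + (11−12.6)²/12.6 + (9−6.6)²/6.6
   = 1.2000 + 1.4519 + 0.2032 + 0.8727
Sum = 3.728

3.728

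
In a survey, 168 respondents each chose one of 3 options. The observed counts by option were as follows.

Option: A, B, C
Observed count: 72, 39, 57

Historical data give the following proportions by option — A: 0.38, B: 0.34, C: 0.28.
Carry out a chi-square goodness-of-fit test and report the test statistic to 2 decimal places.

8.90

Expected counts E_i = n·p_i: 168×0.38 = 63.84, 168×0.34 = 57.12, 168×0.28 = 47.04.
A: (72 − 63.84)²/63.84 = 66.5856/63.84 = 1.043
B: (39 − 57.12)²/57.12 = 328.3344/57.12 = 5.748
C: (57 − 47.04)²/47.04 = 99.2016/47.04 = 2.109
Sum = 8.90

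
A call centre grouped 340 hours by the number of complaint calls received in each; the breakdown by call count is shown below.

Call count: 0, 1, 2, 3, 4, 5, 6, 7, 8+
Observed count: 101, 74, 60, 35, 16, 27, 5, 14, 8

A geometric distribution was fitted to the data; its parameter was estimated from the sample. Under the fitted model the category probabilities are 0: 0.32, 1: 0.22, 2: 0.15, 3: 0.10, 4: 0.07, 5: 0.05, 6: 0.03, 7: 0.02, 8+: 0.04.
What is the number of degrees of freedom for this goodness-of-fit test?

7

There are k = 9 categories and 1 parameter estimated from the data, so df = 9 − 1 − 1 = 7.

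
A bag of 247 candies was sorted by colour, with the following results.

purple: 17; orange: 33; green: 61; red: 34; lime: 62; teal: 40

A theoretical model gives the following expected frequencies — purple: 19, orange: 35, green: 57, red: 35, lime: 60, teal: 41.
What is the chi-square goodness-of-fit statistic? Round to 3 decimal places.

0.725

cat         O        E   (O−E)²/E
purple     17       19     0.2105
orange     33       35     0.1143
green      61       57     0.2807
red        34       35     0.0286
lime       62       60     0.0667
teal       40       41     0.0244
Sum = 0.725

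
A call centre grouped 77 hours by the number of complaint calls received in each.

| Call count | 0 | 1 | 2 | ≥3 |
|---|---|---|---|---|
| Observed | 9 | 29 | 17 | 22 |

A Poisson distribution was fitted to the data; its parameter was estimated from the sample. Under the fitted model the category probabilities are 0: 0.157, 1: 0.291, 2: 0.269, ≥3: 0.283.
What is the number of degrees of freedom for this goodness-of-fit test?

2

There are k = 4 categories and 1 parameter estimated from the data, so df = 4 − 1 − 1 = 2.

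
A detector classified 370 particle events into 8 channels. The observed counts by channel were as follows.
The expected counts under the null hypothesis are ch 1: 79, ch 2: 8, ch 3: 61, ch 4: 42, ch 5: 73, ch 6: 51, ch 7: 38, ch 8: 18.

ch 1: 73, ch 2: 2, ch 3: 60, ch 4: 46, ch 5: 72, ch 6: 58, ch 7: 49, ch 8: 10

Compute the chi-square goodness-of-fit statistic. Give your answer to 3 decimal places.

ch 1: (73 − 79)²/79 = 36/79 = 0.4557
ch 2: (2 − 8)²/8 = 36/8 = 4.5000
ch 3: (60 − 61)²/61 = 1/61 = 0.0164
ch 4: (46 − 42)²/42 = 16/42 = 0.3810
ch 5: (72 − 73)²/73 = 1/73 = 0.0137
ch 6: (58 − 51)²/51 = 49/51 = 0.9608
ch 7: (49 − 38)²/38 = 121/38 = 3.1842
ch 8: (10 − 18)²/18 = 64/18 = 3.5556
Sum = 13.067

13.067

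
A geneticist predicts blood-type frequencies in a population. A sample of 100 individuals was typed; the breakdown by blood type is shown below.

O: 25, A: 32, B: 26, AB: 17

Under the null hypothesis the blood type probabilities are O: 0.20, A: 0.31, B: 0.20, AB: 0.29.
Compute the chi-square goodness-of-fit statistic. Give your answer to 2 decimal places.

8.05

Expected counts E_i = n·p_i: 100×0.20 = 20, 100×0.31 = 31, 100×0.20 = 20, 100×0.29 = 29.
cat         O        E   (O−E)²/E
O          25       20      1.250
A          32       31      0.032
B          26       20      1.800
AB         17       29      4.966
Sum = 8.05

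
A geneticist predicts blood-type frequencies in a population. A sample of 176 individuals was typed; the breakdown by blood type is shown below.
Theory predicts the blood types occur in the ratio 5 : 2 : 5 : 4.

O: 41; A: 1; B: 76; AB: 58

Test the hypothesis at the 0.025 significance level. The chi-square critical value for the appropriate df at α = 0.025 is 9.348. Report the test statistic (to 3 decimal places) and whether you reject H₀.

Ratio total = 16. Expected counts: 176×5/16 = 55, 176×2/16 = 22, 176×5/16 = 55, 176×4/16 = 44.
cat         O        E   (O−E)²/E
O          41       55     3.5636
A           1       22    20.0455
B          76       55     8.0182
AB         58       44     4.4545
Sum = 36.082
df = 3. Since 36.082 > 9.348, we reject H₀.

36.082; reject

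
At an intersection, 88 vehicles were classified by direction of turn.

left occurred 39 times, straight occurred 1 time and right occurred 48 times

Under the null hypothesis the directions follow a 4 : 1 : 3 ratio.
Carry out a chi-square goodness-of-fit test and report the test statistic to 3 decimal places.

16.477

Ratio total = 8. Expected counts: 88×4/8 = 44, 88×1/8 = 11, 88×3/8 = 33.
left: (39 − 44)²/44 = 25/44 = 0.5682
straight: (1 − 11)²/11 = 100/11 = 9.0909
right: (48 − 33)²/33 = 225/33 = 6.8182
Sum = 16.477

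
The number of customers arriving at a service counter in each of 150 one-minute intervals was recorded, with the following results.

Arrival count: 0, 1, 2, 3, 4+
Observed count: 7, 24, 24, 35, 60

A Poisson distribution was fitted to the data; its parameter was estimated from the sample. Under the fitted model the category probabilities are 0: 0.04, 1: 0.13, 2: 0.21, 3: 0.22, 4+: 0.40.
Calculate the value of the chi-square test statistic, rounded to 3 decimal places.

Expected counts E_i = n·p_i: 150×0.04 = 6, 150×0.13 = 19.5, 150×0.21 = 31.5, 150×0.22 = 33, 150×0.40 = 60.
χ² = (7−6)²/6 + (24−19.5)²/19.5 + (24−31.5)²/31.5 + (35−33)²/33 + (60−60)²/60
   = 0.1667 + 1.0385 + 1.7857 + 0.1212 + 0.0000
Sum = 3.112

3.112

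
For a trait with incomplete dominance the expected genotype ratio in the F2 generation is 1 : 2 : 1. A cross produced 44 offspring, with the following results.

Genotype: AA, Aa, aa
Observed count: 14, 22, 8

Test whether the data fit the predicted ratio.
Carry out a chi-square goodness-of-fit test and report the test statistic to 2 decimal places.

Ratio total = 4. Expected counts: 44×1/4 = 11, 44×2/4 = 22, 44×1/4 = 11.
χ² = (14−11)²/11 + (22−22)²/22 + (8−11)²/11
   = 0.818 + 0.000 + 0.818
Sum = 1.64

1.64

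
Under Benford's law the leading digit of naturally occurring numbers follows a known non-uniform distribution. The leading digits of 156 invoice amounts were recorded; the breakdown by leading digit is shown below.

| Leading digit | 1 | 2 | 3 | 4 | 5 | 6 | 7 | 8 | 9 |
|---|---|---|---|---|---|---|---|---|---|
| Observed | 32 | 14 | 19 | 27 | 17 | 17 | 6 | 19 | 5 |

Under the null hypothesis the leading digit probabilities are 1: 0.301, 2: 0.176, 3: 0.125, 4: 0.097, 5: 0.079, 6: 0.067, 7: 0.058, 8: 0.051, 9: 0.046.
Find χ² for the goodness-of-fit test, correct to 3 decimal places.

Expected counts E_i = n·p_i: 156×0.301 = 46.956, 156×0.176 = 27.456, 156×0.125 = 19.5, 156×0.097 = 15.132, 156×0.079 = 12.324, 156×0.067 = 10.452, 156×0.058 = 9.048, 156×0.051 = 7.956, 156×0.046 = 7.176.
χ² = (32−46.956)²/46.956 + (14−27.456)²/27.456 + (19−19.5)²/19.5 + (27−15.132)²/15.132 + (17−12.324)²/12.324 + (17−10.452)²/10.452 + (6−9.048)²/9.048 + (19−7.956)²/7.956 + (5−7.176)²/7.176
   = 4.7636 + 6.5947 + 0.0128 + 9.3081 + 1.7742 + 4.1022 + 1.0268 + 15.3306 + 0.6598
Sum = 43.573

43.573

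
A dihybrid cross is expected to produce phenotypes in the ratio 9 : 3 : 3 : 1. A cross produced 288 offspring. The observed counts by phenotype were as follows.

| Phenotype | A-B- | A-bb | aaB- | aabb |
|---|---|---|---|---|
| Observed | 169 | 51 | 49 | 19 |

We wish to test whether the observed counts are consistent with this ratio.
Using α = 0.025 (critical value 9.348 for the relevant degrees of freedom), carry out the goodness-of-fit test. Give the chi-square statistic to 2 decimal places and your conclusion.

Ratio total = 16. Expected counts: 288×9/16 = 162, 288×3/16 = 54, 288×3/16 = 54, 288×1/16 = 18.
cat         O        E   (O−E)²/E
A-B-      169      162      0.302
A-bb       51       54      0.167
aaB-       49       54      0.463
aabb       19       18      0.056
Sum = 0.99
df = 3. Since 0.99 < 9.348, we do not reject H₀.

0.99; do not reject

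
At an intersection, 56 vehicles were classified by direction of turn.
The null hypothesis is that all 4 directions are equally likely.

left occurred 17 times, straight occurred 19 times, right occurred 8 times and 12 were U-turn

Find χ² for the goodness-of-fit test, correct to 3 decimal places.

5.286

Under H₀ each category has probability 1/4, so each expected count is 56/4 = 14.
cat           O        E   (O−E)²/E
left         17       14     0.6429
straight     19       14     1.7857
right         8       14     2.5714
U-turn       12       14     0.2857
Sum = 5.286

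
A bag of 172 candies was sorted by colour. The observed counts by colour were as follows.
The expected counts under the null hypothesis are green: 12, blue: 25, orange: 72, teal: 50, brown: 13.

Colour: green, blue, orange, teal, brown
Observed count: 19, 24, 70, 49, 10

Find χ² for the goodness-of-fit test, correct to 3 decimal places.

4.891

green: (19 − 12)²/12 = 49/12 = 4.0833
blue: (24 − 25)²/25 = 1/25 = 0.0400
orange: (70 − 72)²/72 = 4/72 = 0.0556
teal: (49 − 50)²/50 = 1/50 = 0.0200
brown: (10 − 13)²/13 = 9/13 = 0.6923
Sum = 4.891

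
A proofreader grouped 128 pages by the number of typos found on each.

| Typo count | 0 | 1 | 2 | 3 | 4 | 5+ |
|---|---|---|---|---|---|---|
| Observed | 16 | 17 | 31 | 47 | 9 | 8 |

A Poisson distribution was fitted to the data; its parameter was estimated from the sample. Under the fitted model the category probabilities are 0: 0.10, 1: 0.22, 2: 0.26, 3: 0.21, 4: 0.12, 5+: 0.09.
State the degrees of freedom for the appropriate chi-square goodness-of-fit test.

There are k = 6 categories and 1 parameter estimated from the data, so df = 6 − 1 − 1 = 4.

4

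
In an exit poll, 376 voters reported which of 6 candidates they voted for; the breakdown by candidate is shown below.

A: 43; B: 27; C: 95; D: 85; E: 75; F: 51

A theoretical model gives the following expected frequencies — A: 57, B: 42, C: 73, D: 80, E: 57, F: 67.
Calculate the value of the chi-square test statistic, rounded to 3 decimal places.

25.243

χ² = (43−57)²/57 + (27−42)²/42 + (95−73)²/73 + (85−80)²/80 + (75−57)²/57 + (51−67)²/67
   = 3.4386 + 5.3571 + 6.6301 + 0.3125 + 5.6842 + 3.8209
Sum = 25.243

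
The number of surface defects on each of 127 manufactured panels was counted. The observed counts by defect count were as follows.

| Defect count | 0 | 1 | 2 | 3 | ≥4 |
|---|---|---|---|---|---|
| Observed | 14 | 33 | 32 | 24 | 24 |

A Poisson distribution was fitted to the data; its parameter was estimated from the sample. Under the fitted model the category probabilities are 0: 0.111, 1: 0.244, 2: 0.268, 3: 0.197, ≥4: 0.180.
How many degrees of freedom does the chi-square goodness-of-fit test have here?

There are k = 5 categories and 1 parameter estimated from the data, so df = 5 − 1 − 1 = 3.

3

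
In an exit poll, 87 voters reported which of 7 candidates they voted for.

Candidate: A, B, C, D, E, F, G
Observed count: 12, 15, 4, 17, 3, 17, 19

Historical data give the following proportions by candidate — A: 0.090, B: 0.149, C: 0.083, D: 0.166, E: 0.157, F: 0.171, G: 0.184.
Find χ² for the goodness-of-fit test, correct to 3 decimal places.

Expected counts E_i = n·p_i: 87×0.090 = 7.83, 87×0.149 = 12.963, 87×0.083 = 7.221, 87×0.166 = 14.442, 87×0.157 = 13.659, 87×0.171 = 14.877, 87×0.184 = 16.008.
A: (12 − 7.83)²/7.83 = 17.3889/7.83 = 2.2208
B: (15 − 12.963)²/12.963 = 4.149369/12.963 = 0.3201
C: (4 − 7.221)²/7.221 = 10.374841/7.221 = 1.4368
D: (17 − 14.442)²/14.442 = 6.543364/14.442 = 0.4531
E: (3 − 13.659)²/13.659 = 113.614281/13.659 = 8.3179
F: (17 − 14.877)²/14.877 = 4.507129/14.877 = 0.3030
G: (19 − 16.008)²/16.008 = 8.952064/16.008 = 0.5592
Sum = 13.611

13.611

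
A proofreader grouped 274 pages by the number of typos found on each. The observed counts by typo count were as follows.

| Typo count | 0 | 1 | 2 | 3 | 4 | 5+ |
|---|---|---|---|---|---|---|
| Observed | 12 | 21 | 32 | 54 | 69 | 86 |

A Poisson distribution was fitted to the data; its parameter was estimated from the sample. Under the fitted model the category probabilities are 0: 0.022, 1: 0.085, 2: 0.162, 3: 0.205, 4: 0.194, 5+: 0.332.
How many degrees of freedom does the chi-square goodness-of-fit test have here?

There are k = 6 categories and 1 parameter estimated from the data, so df = 6 − 1 − 1 = 4.

4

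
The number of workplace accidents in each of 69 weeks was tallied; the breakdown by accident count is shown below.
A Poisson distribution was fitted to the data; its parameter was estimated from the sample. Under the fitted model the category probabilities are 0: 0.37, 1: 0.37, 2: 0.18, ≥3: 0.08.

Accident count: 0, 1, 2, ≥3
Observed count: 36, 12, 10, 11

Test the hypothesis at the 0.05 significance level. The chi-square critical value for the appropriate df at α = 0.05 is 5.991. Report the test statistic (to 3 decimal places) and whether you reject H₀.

17.376; reject

Expected counts E_i = n·p_i: 69×0.37 = 25.53, 69×0.37 = 25.53, 69×0.18 = 12.42, 69×0.08 = 5.52.
χ² = (36−25.53)²/25.53 + (12−25.53)²/25.53 + (10−12.42)²/12.42 + (11−5.52)²/5.52
   = 4.2938 + 7.1704 + 0.4715 + 5.4403
Sum = 17.376
df = 2. Since 17.376 > 5.991, we reject H₀.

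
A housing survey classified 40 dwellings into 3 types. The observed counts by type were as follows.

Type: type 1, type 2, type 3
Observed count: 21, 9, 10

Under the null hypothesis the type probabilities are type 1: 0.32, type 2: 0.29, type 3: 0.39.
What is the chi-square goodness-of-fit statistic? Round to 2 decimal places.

Expected counts E_i = n·p_i: 40×0.32 = 12.8, 40×0.29 = 11.6, 40×0.39 = 15.6.
type 1: (21 − 12.8)²/12.8 = 67.24/12.8 = 5.253
type 2: (9 − 11.6)²/11.6 = 6.76/11.6 = 0.583
type 3: (10 − 15.6)²/15.6 = 31.36/15.6 = 2.010
Sum = 7.85

7.85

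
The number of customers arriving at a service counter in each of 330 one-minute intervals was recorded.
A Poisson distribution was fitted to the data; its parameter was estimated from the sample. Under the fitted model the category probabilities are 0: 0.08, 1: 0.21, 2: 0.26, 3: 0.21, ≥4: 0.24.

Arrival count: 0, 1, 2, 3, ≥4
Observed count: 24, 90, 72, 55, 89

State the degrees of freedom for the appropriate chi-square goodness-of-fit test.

3

There are k = 5 categories and 1 parameter estimated from the data, so df = 5 − 1 − 1 = 3.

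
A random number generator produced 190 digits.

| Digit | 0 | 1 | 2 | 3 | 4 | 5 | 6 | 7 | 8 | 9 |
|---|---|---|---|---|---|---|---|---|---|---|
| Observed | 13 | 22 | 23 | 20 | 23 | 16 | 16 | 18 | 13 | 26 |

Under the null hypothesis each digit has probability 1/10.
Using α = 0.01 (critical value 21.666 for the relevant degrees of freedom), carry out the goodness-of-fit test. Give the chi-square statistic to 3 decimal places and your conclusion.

9.579; do not reject

Expected count for each of the 10 categories: 190/10 = 19.
0: (13 − 19)²/19 = 36/19 = 1.8947
1: (22 − 19)²/19 = 9/19 = 0.4737
2: (23 − 19)²/19 = 16/19 = 0.8421
3: (20 − 19)²/19 = 1/19 = 0.0526
4: (23 − 19)²/19 = 16/19 = 0.8421
5: (16 − 19)²/19 = 9/19 = 0.4737
6: (16 − 19)²/19 = 9/19 = 0.4737
7: (18 − 19)²/19 = 1/19 = 0.0526
8: (13 − 19)²/19 = 36/19 = 1.8947
9: (26 − 19)²/19 = 49/19 = 2.5789
Sum = 9.579
df = 9. Since 9.579 < 21.666, we do not reject H₀.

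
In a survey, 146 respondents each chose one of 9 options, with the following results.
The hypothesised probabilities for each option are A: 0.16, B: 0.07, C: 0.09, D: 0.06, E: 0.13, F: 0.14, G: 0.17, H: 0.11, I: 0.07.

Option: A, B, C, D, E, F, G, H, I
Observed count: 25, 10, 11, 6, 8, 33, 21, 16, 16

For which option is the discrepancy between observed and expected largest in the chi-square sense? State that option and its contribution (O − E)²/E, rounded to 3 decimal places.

F, 7.718

Expected counts E_i = n·p_i: 146×0.16 = 23.36, 146×0.07 = 10.22, 146×0.09 = 13.14, 146×0.06 = 8.76, 146×0.13 = 18.98, 146×0.14 = 20.44, 146×0.17 = 24.82, 146×0.11 = 16.06, 146×0.07 = 10.22.
A: (25 − 23.36)²/23.36 = 2.6896/23.36 = 0.1151
B: (10 − 10.22)²/10.22 = 0.0484/10.22 = 0.0047
C: (11 − 13.14)²/13.14 = 4.5796/13.14 = 0.3485
D: (6 − 8.76)²/8.76 = 7.6176/8.76 = 0.8696
E: (8 − 18.98)²/18.98 = 120.5604/18.98 = 6.3520
F: (33 − 20.44)²/20.44 = 157.7536/20.44 = 7.7179
G: (21 − 24.82)²/24.82 = 14.5924/24.82 = 0.5879
H: (16 − 16.06)²/16.06 = 0.0036/16.06 = 0.0002
I: (16 − 10.22)²/10.22 = 33.4084/10.22 = 3.2689
The largest term is for F: 7.718.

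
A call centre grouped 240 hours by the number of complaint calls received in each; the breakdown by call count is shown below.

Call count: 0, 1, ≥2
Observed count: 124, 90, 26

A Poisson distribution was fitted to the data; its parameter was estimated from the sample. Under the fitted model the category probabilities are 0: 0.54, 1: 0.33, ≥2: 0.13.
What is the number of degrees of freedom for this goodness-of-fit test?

1

There are k = 3 categories and 1 parameter estimated from the data, so df = 3 − 1 − 1 = 1.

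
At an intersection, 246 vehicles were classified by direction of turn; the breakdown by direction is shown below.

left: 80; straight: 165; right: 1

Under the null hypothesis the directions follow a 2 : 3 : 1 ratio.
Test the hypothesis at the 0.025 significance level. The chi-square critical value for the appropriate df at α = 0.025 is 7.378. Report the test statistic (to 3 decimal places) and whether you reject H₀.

Ratio total = 6. Expected counts: 246×2/6 = 82, 246×3/6 = 123, 246×1/6 = 41.
cat           O        E   (O−E)²/E
left         80       82     0.0488
straight    165      123    14.3415
right         1       41    39.0244
Sum = 53.415
df = 2. Since 53.415 > 7.378, we reject H₀.

53.415; reject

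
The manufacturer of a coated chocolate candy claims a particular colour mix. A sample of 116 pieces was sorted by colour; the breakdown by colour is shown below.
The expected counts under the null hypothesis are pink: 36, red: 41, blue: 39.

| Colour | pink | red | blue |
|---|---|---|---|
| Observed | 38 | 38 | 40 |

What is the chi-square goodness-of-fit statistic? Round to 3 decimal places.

0.356

cat         O        E   (O−E)²/E
pink       38       36     0.1111
red        38       41     0.2195
blue       40       39     0.0256
Sum = 0.356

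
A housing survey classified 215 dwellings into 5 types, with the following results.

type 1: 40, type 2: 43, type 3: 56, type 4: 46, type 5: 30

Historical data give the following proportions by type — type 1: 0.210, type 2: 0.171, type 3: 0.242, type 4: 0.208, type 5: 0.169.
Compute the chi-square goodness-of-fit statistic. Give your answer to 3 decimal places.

Expected counts E_i = n·p_i: 215×0.210 = 45.15, 215×0.171 = 36.765, 215×0.242 = 52.03, 215×0.208 = 44.72, 215×0.169 = 36.335.
cat         O        E   (O−E)²/E
type 1     40    45.15     0.5874
type 2     43   36.765     1.0574
type 3     56    52.03     0.3029
type 4     46    44.72     0.0366
type 5     30   36.335     1.1045
Sum = 3.089

3.089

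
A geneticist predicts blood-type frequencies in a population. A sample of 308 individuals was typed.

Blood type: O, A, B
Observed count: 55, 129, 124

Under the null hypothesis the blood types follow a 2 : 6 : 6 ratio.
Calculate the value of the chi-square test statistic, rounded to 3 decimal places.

Ratio total = 14. Expected counts: 308×2/14 = 44, 308×6/14 = 132, 308×6/14 = 132.
χ² = (55−44)²/44 + (129−132)²/132 + (124−132)²/132
   = 2.7500 + 0.0682 + 0.4848
Sum = 3.303

3.303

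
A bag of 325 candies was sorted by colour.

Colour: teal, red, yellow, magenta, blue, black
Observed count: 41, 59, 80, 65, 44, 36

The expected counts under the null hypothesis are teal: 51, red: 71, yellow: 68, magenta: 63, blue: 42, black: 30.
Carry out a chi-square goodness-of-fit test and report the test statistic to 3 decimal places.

7.465

cat          O        E   (O−E)²/E
teal        41       51     1.9608
red         59       71     2.0282
yellow      80       68     2.1176
magenta     65       63     0.0635
blue        44       42     0.0952
black       36       30     1.2000
Sum = 7.465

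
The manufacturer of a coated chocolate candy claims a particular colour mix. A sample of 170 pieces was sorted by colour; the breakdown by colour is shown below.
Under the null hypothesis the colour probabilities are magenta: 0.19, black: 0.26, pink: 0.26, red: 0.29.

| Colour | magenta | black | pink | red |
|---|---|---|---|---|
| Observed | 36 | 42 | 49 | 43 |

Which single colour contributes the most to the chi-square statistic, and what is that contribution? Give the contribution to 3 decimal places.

Expected counts E_i = n·p_i: 170×0.19 = 32.3, 170×0.26 = 44.2, 170×0.26 = 44.2, 170×0.29 = 49.3.
χ² = (36−32.3)²/32.3 + (42−44.2)²/44.2 + (49−44.2)²/44.2 + (43−49.3)²/49.3
   = 0.4238 + 0.1095 + 0.5213 + 0.8051
The largest term is for red: 0.805.

red, 0.805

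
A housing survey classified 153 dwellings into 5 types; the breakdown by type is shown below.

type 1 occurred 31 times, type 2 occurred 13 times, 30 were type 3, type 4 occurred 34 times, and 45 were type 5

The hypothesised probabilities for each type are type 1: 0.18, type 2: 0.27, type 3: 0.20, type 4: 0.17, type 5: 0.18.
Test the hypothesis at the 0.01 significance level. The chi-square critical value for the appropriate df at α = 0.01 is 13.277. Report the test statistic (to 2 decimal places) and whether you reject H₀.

Expected counts E_i = n·p_i: 153×0.18 = 27.54, 153×0.27 = 41.31, 153×0.20 = 30.6, 153×0.17 = 26.01, 153×0.18 = 27.54.
cat         O        E   (O−E)²/E
type 1     31    27.54      0.435
type 2     13    41.31     19.401
type 3     30     30.6      0.012
type 4     34    26.01      2.454
type 5     45    27.54     11.069
Sum = 33.37
df = 4. Since 33.37 > 13.277, we reject H₀.

33.37; reject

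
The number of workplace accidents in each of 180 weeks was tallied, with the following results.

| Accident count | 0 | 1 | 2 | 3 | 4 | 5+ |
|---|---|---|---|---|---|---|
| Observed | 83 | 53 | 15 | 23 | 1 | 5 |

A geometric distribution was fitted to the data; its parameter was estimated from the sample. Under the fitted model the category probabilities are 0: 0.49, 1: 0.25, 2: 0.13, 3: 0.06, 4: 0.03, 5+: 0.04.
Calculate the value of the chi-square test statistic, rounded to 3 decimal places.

22.783

Expected counts E_i = n·p_i: 180×0.49 = 88.2, 180×0.25 = 45, 180×0.13 = 23.4, 180×0.06 = 10.8, 180×0.03 = 5.4, 180×0.04 = 7.2.
cat         O        E   (O−E)²/E
0          83     88.2     0.3066
1          53       45     1.4222
2          15     23.4     3.0154
3          23     10.8    13.7815
4           1      5.4     3.5852
5+          5      7.2     0.6722
Sum = 22.783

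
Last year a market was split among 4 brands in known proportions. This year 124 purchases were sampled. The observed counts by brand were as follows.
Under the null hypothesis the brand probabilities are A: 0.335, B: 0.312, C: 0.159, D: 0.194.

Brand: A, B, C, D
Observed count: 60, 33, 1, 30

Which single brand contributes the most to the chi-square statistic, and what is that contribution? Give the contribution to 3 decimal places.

Expected counts E_i = n·p_i: 124×0.335 = 41.54, 124×0.312 = 38.688, 124×0.159 = 19.716, 124×0.194 = 24.056.
cat         O        E   (O−E)²/E
A          60    41.54     8.2035
B          33   38.688     0.8363
C           1   19.716    17.7667
D          30   24.056     1.4687
The largest term is for C: 17.767.

C, 17.767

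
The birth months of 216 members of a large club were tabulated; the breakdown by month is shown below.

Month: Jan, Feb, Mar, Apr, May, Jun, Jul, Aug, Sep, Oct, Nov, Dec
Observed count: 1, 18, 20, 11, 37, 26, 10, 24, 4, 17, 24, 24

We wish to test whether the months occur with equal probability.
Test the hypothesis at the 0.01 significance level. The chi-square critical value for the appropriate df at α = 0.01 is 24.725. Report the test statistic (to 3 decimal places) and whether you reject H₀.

63.111; reject

Expected count for each of the 12 categories: 216/12 = 18.
χ² = (1−18)²/18 + (18−18)²/18 + (20−18)²/18 + (11−18)²/18 + (37−18)²/18 + (26−18)²/18 + (10−18)²/18 + (24−18)²/18 + (4−18)²/18 + (17−18)²/18 + (24−18)²/18 + (24−18)²/18
   = 16.0556 + 0.0000 + 0.2222 + 2.7222 + 20.0556 + 3.5556 + 3.5556 + 2.0000 + 10.8889 + 0.0556 + 2.0000 + 2.0000
Sum = 63.111
df = 11. Since 63.111 > 24.725, we reject H₀.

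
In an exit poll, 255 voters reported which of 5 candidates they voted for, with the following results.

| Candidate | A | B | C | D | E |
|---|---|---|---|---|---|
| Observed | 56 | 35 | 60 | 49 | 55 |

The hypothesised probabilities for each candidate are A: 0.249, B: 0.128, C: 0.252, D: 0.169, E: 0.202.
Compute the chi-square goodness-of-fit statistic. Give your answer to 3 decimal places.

2.383

Expected counts E_i = n·p_i: 255×0.249 = 63.495, 255×0.128 = 32.64, 255×0.252 = 64.26, 255×0.169 = 43.095, 255×0.202 = 51.51.
cat         O        E   (O−E)²/E
A          56   63.495     0.8847
B          35    32.64     0.1706
C          60    64.26     0.2824
D          49   43.095     0.8091
E          55    51.51     0.2365
Sum = 2.383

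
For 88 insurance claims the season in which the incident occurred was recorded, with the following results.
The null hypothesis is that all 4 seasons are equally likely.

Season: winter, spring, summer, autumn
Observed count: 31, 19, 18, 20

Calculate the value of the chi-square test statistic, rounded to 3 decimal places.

Under H₀ each category has probability 1/4, so each expected count is 88/4 = 22.
cat         O        E   (O−E)²/E
winter     31       22     3.6818
spring     19       22     0.4091
summer     18       22     0.7273
autumn     20       22     0.1818
Sum = 5.000

5.000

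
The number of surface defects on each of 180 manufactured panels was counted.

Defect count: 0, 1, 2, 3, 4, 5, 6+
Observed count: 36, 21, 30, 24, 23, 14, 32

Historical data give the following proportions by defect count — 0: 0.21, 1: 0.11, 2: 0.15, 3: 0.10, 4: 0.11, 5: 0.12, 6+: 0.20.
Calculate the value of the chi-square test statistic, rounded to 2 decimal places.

Expected counts E_i = n·p_i: 180×0.21 = 37.8, 180×0.11 = 19.8, 180×0.15 = 27, 180×0.10 = 18, 180×0.11 = 19.8, 180×0.12 = 21.6, 180×0.20 = 36.
χ² = (36−37.8)²/37.8 + (21−19.8)²/19.8 + (30−27)²/27 + (24−18)²/18 + (23−19.8)²/19.8 + (14−21.6)²/21.6 + (32−36)²/36
   = 0.086 + 0.073 + 0.333 + 2.000 + 0.517 + 2.674 + 0.444
Sum = 6.13

6.13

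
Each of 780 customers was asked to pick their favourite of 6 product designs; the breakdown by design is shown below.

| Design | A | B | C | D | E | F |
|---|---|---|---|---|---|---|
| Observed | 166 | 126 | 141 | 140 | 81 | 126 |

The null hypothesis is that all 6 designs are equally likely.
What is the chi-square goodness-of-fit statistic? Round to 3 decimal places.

Expected count for each of the 6 categories: 780/6 = 130.
χ² = (166−130)²/130 + (126−130)²/130 + (141−130)²/130 + (140−130)²/130 + (81−130)²/130 + (126−130)²/130
   = 9.9692 + 0.1231 + 0.9308 + 0.7692 + 18.4692 + 0.1231
Sum = 30.385

30.385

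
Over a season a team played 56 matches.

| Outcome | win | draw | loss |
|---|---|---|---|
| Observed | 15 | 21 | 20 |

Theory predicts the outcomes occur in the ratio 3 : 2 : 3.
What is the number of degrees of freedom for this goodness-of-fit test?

2

There are k = 3 categories and no parameters were estimated from the data, so df = 3 − 1 = 2.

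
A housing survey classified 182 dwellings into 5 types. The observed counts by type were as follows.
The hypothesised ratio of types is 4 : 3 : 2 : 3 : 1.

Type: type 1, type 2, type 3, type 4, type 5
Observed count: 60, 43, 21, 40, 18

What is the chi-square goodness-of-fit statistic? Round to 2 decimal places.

3.30

Ratio total = 13. Expected counts: 182×4/13 = 56, 182×3/13 = 42, 182×2/13 = 28, 182×3/13 = 42, 182×1/13 = 14.
cat         O        E   (O−E)²/E
type 1     60       56      0.286
type 2     43       42      0.024
type 3     21       28      1.750
type 4     40       42      0.095
type 5     18       14      1.143
Sum = 3.30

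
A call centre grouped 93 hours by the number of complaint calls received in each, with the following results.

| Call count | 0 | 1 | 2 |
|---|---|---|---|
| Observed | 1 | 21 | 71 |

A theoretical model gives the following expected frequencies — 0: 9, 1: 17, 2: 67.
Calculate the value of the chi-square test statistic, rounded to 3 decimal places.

8.291

χ² = (1−9)²/9 + (21−17)²/17 + (71−67)²/67
   = 7.1111 + 0.9412 + 0.2388
Sum = 8.291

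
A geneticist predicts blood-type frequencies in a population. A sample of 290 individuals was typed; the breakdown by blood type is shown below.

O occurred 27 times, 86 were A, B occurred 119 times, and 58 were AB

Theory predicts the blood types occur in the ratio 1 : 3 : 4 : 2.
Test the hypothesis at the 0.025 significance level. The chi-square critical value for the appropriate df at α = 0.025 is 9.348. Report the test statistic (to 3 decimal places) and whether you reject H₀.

0.227; do not reject

Ratio total = 10. Expected counts: 290×1/10 = 29, 290×3/10 = 87, 290×4/10 = 116, 290×2/10 = 58.
χ² = (27−29)²/29 + (86−87)²/87 + (119−116)²/116 + (58−58)²/58
   = 0.1379 + 0.0115 + 0.0776 + 0.0000
Sum = 0.227
df = 3. Since 0.227 < 9.348, we do not reject H₀.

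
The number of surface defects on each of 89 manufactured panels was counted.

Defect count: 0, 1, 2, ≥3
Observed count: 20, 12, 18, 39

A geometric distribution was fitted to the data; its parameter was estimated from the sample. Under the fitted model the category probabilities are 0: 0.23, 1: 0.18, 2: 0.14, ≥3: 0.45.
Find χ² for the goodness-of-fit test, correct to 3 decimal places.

Expected counts E_i = n·p_i: 89×0.23 = 20.47, 89×0.18 = 16.02, 89×0.14 = 12.46, 89×0.45 = 40.05.
cat         O        E   (O−E)²/E
0          20    20.47     0.0108
1          12    16.02     1.0088
2          18    12.46     2.4632
≥3         39    40.05     0.0275
Sum = 3.510

3.510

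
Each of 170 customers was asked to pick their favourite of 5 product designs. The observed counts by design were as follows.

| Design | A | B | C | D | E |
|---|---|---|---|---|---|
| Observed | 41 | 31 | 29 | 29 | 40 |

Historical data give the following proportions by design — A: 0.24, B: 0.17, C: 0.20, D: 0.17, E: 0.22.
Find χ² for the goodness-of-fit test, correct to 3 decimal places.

1.070

Expected counts E_i = n·p_i: 170×0.24 = 40.8, 170×0.17 = 28.9, 170×0.20 = 34, 170×0.17 = 28.9, 170×0.22 = 37.4.
cat         O        E   (O−E)²/E
A          41     40.8     0.0010
B          31     28.9     0.1526
C          29       34     0.7353
D          29     28.9     0.0003
E          40     37.4     0.1807
Sum = 1.070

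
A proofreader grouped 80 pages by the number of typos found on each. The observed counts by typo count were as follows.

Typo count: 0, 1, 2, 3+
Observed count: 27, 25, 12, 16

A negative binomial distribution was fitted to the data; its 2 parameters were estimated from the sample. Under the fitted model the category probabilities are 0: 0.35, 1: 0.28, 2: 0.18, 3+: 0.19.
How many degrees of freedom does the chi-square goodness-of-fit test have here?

1

There are k = 4 categories and 2 parameters estimated from the data, so df = 4 − 1 − 2 = 1.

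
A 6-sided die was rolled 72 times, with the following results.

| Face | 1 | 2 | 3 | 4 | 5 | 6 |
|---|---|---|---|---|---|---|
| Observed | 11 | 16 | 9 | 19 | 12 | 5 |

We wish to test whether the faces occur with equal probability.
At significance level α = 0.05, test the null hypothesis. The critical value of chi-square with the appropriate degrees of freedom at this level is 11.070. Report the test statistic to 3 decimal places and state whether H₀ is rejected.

Under H₀ each category has probability 1/6, so each expected count is 72/6 = 12.
χ² = (11−12)²/12 + (16−12)²/12 + (9−12)²/12 + (19−12)²/12 + (12−12)²/12 + (5−12)²/12
   = 0.0833 + 1.3333 + 0.7500 + 4.0833 + 0.0000 + 4.0833
Sum = 10.333
df = 5. Since 10.333 < 11.070, we do not reject H₀.

10.333; do not reject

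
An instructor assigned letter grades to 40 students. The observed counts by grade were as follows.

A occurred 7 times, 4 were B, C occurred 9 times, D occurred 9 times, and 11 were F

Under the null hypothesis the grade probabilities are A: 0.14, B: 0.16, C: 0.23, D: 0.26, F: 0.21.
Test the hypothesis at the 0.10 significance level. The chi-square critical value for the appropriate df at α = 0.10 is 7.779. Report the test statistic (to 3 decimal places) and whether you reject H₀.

2.248; do not reject

Expected counts E_i = n·p_i: 40×0.14 = 5.6, 40×0.16 = 6.4, 40×0.23 = 9.2, 40×0.26 = 10.4, 40×0.21 = 8.4.
cat         O        E   (O−E)²/E
A           7      5.6     0.3500
B           4      6.4     0.9000
C           9      9.2     0.0043
D           9     10.4     0.1885
F          11      8.4     0.8048
Sum = 2.248
df = 4. Since 2.248 < 7.779, we do not reject H₀.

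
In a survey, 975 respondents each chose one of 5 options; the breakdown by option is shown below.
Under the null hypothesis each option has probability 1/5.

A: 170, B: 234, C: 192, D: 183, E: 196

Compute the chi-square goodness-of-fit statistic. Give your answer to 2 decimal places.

Under H₀ each category has probability 1/5, so each expected count is 975/5 = 195.
cat         O        E   (O−E)²/E
A         170      195      3.205
B         234      195      7.800
C         192      195      0.046
D         183      195      0.738
E         196      195      0.005
Sum = 11.79

11.79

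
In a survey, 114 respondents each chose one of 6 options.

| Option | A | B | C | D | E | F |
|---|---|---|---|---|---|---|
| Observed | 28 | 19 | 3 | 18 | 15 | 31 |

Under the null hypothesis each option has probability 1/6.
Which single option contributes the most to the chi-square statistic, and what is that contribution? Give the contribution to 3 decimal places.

C, 13.474

Under H₀ each category has probability 1/6, so each expected count is 114/6 = 19.
χ² = (28−19)²/19 + (19−19)²/19 + (3−19)²/19 + (18−19)²/19 + (15−19)²/19 + (31−19)²/19
   = 4.2632 + 0.0000 + 13.4737 + 0.0526 + 0.8421 + 7.5789
The largest term is for C: 13.474.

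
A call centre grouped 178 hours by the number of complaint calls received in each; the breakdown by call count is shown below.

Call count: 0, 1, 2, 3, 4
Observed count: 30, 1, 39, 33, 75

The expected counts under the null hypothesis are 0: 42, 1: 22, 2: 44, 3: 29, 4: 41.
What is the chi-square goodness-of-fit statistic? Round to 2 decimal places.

χ² = (30−42)²/42 + (1−22)²/22 + (39−44)²/44 + (33−29)²/29 + (75−41)²/41
   = 3.429 + 20.045 + 0.568 + 0.552 + 28.195
Sum = 52.79

52.79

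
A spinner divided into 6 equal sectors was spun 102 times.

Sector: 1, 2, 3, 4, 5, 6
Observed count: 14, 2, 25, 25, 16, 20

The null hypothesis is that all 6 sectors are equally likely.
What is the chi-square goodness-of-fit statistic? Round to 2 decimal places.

Under H₀ each category has probability 1/6, so each expected count is 102/6 = 17.
χ² = (14−17)²/17 + (2−17)²/17 + (25−17)²/17 + (25−17)²/17 + (16−17)²/17 + (20−17)²/17
   = 0.529 + 13.235 + 3.765 + 3.765 + 0.059 + 0.529
Sum = 21.88

21.88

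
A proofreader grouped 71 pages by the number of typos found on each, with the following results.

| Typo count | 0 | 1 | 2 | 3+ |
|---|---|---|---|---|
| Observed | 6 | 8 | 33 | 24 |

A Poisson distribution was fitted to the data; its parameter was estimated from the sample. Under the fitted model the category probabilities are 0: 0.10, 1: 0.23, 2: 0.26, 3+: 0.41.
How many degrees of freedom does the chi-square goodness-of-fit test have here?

2

There are k = 4 categories and 1 parameter estimated from the data, so df = 4 − 1 − 1 = 2.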